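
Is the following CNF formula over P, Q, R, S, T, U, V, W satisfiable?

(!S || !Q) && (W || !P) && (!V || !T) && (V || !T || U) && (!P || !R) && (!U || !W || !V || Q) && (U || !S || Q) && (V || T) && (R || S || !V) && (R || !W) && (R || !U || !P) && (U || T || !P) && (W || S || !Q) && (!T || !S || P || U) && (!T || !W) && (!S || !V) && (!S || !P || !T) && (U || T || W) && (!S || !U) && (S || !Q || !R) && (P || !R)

Branch on S: set S = false.
Branch on W: set W = false.
(!P) alone gives P = false.
(!Q) alone gives Q = false.
(!R) alone gives R = false.
(!V) alone gives V = false.
(T) alone gives T = true.
(U) alone gives U = true.
This assignment satisfies each clause.
A satisfying assignment: P ↦ false; Q ↦ false; R ↦ false; S ↦ false; T ↦ true; U ↦ true; V ↦ false; W ↦ false.

Yes, satisfiable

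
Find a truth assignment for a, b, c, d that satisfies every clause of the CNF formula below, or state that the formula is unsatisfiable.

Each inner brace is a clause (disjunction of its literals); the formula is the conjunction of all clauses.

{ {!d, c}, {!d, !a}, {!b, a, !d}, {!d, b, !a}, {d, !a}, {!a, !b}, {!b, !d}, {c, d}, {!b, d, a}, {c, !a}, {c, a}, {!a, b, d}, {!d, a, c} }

a=false, b=false, c=true, d=true

Case d = true:
(c) alone gives c = true.
(!a) alone gives a = false.
(!b) alone gives b = false.
All clauses are satisfied.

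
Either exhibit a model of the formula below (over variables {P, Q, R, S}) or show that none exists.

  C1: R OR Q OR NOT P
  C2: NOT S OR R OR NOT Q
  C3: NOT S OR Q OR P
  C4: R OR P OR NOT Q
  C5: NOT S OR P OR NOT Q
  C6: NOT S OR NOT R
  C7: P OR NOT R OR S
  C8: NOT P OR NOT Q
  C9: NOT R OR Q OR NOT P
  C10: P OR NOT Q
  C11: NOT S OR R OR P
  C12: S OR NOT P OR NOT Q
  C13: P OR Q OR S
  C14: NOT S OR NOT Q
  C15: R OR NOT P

UNSATISFIABLE

Try S = false.
Try P = true.
The clause (NOT Q) is unit, so Q = false.
The clause (R) is unit, so R = true.
But (NOT R) is also a unit clause — contradiction.
So P must be the other value — set P = false.
The clause (NOT R) is unit, so R = false.
The clause (NOT Q) is unit, so Q = false.
But (Q) is also a unit clause — contradiction.
Neither P = true nor P = false works.
So S must be the other value — set S = true.
The clause (NOT R) is unit, so R = false.
The clause (NOT Q) is unit, so Q = false.
The clause (NOT P) is unit, so P = false.
But (P) is also a unit clause — contradiction.
Neither S = true nor S = false works.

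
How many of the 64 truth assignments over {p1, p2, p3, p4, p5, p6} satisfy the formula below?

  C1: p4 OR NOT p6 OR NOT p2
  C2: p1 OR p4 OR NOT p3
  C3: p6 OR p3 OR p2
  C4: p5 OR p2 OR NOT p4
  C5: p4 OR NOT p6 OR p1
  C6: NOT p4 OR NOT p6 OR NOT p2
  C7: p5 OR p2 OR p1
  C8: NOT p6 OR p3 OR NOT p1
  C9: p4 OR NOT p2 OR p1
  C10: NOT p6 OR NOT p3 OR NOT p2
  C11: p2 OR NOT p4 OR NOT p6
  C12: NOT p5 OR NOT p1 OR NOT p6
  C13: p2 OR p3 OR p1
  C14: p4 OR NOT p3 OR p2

There are 2^6 = 64 truth assignments over (p1, p2, p3, p4, p5, p6).
Split on p1. With p1 = true, the clauses containing p1 are satisfied and NOT p1 drops from the rest; 9 of the 2^5 = 32 assignments to the other variables satisfy what remains.
With p1 = false, by the same count on the reduced clause set, 5 assignments work.
(One model: p1=F, p2=F, p3=T, p4=T, p5=T, p6=F.)
Total: 9 + 5 = 14.

14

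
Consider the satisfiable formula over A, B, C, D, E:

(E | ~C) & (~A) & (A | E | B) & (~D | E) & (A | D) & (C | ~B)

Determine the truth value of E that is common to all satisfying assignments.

Suppose E = 0.
(~C) alone gives C = 0.
(~A) alone gives A = 0.
(B) alone gives B = 1.
That conflicts with the unit clause (~B).
So every satisfying assignment has E = True.

True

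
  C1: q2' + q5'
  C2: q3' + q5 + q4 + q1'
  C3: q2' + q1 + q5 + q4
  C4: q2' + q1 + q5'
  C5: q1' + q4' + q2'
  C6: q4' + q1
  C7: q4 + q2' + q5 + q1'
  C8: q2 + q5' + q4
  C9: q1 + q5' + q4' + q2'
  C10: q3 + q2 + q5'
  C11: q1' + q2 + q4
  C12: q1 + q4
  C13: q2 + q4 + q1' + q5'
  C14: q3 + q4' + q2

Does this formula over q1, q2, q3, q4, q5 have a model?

Branch on q2: set q2 = 0.
Branch on q4: set q4 = 1.
The clause (q1) is unit, so q1 = 1.
The clause (q3) is unit, so q3 = 1.
Every clause is now satisfied; q5 is unconstrained.
A satisfying assignment: q1: 1; q2: 0; q3: 1; q4: 1; q5: 1.

Yes, satisfiable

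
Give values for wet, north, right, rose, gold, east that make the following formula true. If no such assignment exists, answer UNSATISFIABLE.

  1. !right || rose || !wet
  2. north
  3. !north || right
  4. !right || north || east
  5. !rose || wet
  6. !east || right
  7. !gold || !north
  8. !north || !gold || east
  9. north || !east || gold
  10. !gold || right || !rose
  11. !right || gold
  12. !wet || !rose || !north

UNSATISFIABLE

Unit clause (north) forces north = true.
Unit clause (right) forces right = true.
Unit clause (!gold) forces gold = false.
Now (gold) is unsatisfied and unit — conflict.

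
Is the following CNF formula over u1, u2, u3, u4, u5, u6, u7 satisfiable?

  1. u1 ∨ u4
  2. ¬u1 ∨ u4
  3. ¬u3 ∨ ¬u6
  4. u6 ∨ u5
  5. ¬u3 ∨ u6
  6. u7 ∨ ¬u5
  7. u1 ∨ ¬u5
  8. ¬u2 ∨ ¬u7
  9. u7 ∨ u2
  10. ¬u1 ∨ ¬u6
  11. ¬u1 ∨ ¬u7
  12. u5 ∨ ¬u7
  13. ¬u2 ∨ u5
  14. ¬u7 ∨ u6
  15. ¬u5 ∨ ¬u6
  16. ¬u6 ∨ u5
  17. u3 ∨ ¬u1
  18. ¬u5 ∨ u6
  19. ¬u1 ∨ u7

Branch on u1: set u1 = True.
From the singleton clause (u4), u4 = True.
From the singleton clause (¬u6), u6 = False.
From the singleton clause (u5), u5 = True.
That conflicts with the unit clause (¬u5).
That branch fails; take u1 = False instead.
From the singleton clause (u4), u4 = True.
From the singleton clause (¬u5), u5 = False.
From the singleton clause (u6), u6 = True.
That conflicts with the unit clause (¬u6).
Neither u1 = True nor u1 = False works.
No assignment satisfies every clause.

Unsatisfiable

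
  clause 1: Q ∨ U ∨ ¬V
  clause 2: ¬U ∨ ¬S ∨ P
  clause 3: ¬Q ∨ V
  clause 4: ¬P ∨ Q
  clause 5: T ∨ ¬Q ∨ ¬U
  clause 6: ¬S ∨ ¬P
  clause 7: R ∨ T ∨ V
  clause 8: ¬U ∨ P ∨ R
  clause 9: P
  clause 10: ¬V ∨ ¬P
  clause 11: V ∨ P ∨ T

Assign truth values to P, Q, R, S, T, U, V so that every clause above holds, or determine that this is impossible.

(P) alone gives P = True.
(Q) alone gives Q = True.
(V) alone gives V = True.
But (¬V) is also a unit clause — contradiction.

UNSATISFIABLE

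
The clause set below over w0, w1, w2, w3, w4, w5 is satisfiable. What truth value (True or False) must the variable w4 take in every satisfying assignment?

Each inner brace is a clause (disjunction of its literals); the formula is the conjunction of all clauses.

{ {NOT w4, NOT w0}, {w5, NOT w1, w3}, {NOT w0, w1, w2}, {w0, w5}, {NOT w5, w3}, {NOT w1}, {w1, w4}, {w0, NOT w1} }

True

Suppose w4 = false.
From the singleton clause (NOT w1), w1 = false.
That conflicts with the unit clause (w1).
So every satisfying assignment has w4 = True.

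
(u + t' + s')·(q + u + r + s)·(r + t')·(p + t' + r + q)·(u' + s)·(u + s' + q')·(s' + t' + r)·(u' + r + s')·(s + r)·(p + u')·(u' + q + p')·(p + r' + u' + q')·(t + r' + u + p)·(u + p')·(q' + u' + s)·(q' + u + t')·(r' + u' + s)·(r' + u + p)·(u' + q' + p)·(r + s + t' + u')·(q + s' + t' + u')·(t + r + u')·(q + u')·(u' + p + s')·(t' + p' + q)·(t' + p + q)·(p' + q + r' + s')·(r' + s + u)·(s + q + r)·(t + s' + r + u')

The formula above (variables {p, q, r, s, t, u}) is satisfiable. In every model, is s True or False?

Suppose s = 0.
Unit clause (u') forces u = 0.
Unit clause (r) forces r = 1.
Now (r') is unsatisfied and unit — conflict.
So every satisfying assignment has s = True.

True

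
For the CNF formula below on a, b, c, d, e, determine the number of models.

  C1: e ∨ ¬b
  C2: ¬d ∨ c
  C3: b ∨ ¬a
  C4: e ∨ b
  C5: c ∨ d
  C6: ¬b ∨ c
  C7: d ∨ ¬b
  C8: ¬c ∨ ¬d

1

There are 2^5 = 32 truth assignments over (a, b, c, d, e).
Split on d. With d = True, the clauses containing d are satisfied and ¬d drops from the rest; 0 of the 2^4 = 16 assignments to the other variables satisfy what remains.
With d = False, by the same count on the reduced clause set, 1 assignment works.
(One model: a=F, b=F, c=T, d=F, e=T.)
Total: 0 + 1 = 1.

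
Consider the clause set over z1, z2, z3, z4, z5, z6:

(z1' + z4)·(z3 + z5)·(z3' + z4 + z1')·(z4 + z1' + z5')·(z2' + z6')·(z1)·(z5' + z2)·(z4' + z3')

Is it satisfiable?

The clause (z1) is unit, so z1 = 1.
The clause (z4) is unit, so z4 = 1.
The clause (z3') is unit, so z3 = 0.
The clause (z5) is unit, so z5 = 1.
The clause (z2) is unit, so z2 = 1.
The clause (z6') is unit, so z6 = 0.
Every clause now holds.
A satisfying assignment: z1=1,  z2=1,  z3=0,  z4=1,  z5=1,  z6=0.

Yes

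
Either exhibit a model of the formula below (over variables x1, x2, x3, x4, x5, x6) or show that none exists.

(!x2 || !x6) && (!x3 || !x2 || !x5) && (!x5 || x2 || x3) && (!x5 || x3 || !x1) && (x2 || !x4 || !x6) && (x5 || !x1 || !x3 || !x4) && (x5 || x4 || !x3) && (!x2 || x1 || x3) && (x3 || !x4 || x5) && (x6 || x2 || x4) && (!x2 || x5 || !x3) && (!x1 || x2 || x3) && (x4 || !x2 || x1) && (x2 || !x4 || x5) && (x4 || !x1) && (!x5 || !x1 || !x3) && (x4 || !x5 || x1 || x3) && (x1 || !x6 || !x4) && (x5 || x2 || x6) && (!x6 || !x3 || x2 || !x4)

x1 ↦ false,  x2 ↦ false,  x3 ↦ true,  x4 ↦ false,  x5 ↦ true,  x6 ↦ true

Try x2 = false.
Try x5 = true.
From the singleton clause (x3), x3 = true.
From the singleton clause (!x1), x1 = false.
Try x4 = false.
From the singleton clause (x6), x6 = true.
Every clause now holds.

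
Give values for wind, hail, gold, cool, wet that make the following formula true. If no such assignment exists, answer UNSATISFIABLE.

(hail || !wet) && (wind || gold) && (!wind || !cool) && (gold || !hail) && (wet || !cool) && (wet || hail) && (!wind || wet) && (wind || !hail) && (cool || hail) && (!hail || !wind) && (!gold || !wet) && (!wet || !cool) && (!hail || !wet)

Branch on hail: set hail = true.
From the singleton clause (gold), gold = true.
From the singleton clause (wind), wind = true.
But (!wind) is also a unit clause — contradiction.
Backtrack on hail: now try hail = false.
From the singleton clause (!wet), wet = false.
But (wet) is also a unit clause — contradiction.
Both values of hail lead to a conflict.

UNSATISFIABLE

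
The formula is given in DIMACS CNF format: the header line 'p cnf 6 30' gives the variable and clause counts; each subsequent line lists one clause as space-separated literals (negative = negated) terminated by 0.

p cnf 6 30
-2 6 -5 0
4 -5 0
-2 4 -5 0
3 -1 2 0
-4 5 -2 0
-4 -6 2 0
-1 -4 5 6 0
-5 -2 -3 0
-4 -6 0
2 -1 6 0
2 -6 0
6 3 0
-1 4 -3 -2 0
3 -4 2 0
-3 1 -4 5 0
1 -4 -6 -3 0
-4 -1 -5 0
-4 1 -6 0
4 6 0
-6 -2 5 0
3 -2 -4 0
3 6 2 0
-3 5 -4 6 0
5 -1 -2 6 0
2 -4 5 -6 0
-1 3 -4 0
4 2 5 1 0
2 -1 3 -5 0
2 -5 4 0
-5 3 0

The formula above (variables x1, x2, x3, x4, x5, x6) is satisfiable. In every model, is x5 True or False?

Suppose x5 = False.
Try x4 = False.
From the singleton clause (x6), x6 = True.
From the singleton clause (x2), x2 = True.
Now (¬x2) is unsatisfied and unit — conflict.
Backtrack on x4: now try x4 = True.
From the singleton clause (¬x2), x2 = False.
From the singleton clause (¬x6), x6 = False.
From the singleton clause (¬x1), x1 = False.
From the singleton clause (x3), x3 = True.
Now (¬x3) is unsatisfied and unit — conflict.
Either choice for x4 ends in contradiction.
So every satisfying assignment has x5 = True.

True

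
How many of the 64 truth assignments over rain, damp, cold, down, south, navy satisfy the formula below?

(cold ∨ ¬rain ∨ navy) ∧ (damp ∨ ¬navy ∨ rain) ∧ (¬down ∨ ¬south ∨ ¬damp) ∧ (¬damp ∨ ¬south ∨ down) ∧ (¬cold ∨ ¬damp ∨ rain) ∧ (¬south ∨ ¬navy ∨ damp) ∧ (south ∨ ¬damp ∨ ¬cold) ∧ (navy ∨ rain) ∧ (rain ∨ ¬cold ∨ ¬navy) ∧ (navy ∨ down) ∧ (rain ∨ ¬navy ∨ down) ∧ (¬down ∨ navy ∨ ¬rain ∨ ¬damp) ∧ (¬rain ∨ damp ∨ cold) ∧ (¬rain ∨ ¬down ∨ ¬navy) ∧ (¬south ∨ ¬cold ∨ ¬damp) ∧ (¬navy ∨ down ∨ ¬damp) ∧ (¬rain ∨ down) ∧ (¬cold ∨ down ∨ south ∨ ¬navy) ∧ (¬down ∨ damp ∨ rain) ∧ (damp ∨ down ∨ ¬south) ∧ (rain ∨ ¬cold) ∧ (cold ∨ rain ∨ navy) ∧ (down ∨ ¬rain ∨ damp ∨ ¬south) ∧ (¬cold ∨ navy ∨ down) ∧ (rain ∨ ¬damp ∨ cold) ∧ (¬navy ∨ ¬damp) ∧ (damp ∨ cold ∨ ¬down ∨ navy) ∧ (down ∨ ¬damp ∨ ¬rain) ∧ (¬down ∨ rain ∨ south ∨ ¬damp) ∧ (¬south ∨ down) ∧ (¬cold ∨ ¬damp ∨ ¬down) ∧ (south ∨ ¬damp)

2

There are 2^6 = 64 truth assignments over (rain, damp, cold, down, south, navy).
Split on down. With down = True, the clauses containing down are satisfied and ¬down drops from the rest; 2 of the 2^5 = 32 assignments to the other variables satisfy what remains.
With down = False, by the same count on the reduced clause set, 0 assignments work.
(One model: rain=T, damp=F, cold=T, down=T, south=F, navy=F.)
Total: 2 + 0 = 2.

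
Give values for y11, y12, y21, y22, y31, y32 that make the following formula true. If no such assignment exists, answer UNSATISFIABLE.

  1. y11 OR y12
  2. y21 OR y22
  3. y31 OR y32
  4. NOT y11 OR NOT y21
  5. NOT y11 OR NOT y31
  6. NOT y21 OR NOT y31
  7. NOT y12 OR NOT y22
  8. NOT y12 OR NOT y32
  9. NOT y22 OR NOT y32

UNSATISFIABLE

Suppose y11 = true.
Unit clause (NOT y21) forces y21 = false.
Unit clause (y22) forces y22 = true.
Unit clause (NOT y31) forces y31 = false.
Unit clause (y32) forces y32 = true.
That conflicts with the unit clause (NOT y32).
Backtrack on y11: now try y11 = false.
Unit clause (y12) forces y12 = true.
Unit clause (NOT y22) forces y22 = false.
Unit clause (y21) forces y21 = true.
Unit clause (NOT y31) forces y31 = false.
Unit clause (y32) forces y32 = true.
That conflicts with the unit clause (NOT y32).
Either choice for y11 ends in contradiction.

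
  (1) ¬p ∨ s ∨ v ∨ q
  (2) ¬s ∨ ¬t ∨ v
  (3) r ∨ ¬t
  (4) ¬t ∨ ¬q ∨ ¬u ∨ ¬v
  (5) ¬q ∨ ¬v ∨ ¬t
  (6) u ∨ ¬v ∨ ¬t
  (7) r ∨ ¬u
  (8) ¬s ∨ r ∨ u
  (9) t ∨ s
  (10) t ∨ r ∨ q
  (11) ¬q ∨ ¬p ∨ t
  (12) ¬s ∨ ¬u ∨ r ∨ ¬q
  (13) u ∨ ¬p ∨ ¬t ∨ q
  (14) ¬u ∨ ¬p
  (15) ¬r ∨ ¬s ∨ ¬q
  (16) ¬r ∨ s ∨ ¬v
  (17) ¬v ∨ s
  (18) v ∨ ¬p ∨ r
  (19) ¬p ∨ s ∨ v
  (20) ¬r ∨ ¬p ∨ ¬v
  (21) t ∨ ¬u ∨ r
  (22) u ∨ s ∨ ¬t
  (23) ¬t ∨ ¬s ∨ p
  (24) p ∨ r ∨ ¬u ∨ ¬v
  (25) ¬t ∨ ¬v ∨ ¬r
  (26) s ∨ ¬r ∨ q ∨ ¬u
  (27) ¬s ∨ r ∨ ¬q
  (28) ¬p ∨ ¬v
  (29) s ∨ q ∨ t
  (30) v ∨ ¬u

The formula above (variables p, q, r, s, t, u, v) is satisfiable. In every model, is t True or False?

Suppose t = True.
(r) alone gives r = True.
(¬v) alone gives v = False.
(¬s) alone gives s = False.
(¬p) alone gives p = False.
(u) alone gives u = True.
Now (¬u) is unsatisfied and unit — conflict.
So every satisfying assignment has t = False.

False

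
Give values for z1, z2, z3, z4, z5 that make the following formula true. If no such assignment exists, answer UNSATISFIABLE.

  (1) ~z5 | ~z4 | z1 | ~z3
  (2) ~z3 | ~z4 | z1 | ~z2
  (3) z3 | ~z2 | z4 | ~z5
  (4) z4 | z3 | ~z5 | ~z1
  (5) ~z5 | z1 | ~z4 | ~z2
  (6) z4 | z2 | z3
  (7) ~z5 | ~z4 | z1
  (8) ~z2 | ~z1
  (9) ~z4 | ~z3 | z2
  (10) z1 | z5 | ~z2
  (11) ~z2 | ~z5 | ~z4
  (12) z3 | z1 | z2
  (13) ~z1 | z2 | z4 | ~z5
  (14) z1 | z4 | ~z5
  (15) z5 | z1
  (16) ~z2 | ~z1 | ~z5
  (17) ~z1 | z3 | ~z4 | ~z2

z1=1; z2=0; z3=0; z4=1; z5=1

Try z2 = 0.
Try z4 = 1.
The clause (~z3) is unit, so z3 = 0.
The clause (z1) is unit, so z1 = 1.
No clause remains; z5 is free.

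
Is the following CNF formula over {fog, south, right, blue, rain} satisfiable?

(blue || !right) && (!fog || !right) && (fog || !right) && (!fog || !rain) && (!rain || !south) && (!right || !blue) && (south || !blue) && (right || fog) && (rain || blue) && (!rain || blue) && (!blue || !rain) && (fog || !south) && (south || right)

Try blue = true.
(!right) alone gives right = false.
(south) alone gives south = true.
(!rain) alone gives rain = false.
(fog) alone gives fog = true.
Every clause now holds.
A satisfying assignment: fog ↦ true; south ↦ true; right ↦ false; blue ↦ true; rain ↦ false.

Yes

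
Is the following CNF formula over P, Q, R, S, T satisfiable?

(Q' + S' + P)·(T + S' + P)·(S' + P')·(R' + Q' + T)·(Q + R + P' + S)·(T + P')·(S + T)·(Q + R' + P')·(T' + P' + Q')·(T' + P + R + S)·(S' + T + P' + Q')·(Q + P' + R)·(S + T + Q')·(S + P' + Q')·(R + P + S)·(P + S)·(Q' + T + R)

Yes

Branch on S: set S = 1.
From the singleton clause (P'), P = 0.
From the singleton clause (Q'), Q = 0.
From the singleton clause (T), T = 1.
Every clause is now satisfied; R is unconstrained.
A satisfying assignment: P=0; Q=0; R=1; S=1; T=1.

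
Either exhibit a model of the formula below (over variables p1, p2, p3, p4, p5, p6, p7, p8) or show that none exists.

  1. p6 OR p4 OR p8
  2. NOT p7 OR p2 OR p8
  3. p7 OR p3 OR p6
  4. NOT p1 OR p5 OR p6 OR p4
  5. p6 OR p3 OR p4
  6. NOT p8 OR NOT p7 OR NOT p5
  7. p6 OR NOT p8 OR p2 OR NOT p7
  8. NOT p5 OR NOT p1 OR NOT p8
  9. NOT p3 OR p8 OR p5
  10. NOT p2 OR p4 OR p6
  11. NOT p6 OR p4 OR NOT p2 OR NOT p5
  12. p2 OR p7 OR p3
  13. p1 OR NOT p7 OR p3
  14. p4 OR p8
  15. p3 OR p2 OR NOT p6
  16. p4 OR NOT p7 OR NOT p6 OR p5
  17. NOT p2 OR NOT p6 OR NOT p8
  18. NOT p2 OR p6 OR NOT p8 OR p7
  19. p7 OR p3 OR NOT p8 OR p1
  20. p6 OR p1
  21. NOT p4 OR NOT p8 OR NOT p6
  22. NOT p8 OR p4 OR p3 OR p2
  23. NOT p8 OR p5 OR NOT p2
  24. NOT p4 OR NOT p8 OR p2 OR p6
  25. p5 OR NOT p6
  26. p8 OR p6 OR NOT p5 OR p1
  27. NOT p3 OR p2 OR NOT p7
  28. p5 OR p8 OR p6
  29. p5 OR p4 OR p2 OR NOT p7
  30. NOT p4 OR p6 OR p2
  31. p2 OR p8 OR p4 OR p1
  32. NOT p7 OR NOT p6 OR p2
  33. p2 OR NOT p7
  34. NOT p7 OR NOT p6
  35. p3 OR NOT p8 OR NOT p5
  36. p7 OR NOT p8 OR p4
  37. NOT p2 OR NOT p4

p1=false, p2=false, p3=true, p4=true, p5=true, p6=true, p7=false, p8=false

Case p4 = true:
(NOT p2) alone gives p2 = false.
(p6) alone gives p6 = true.
(p3) alone gives p3 = true.
(NOT p8) alone gives p8 = false.
(NOT p7) alone gives p7 = false.
(p5) alone gives p5 = true.
Every clause is now satisfied; p1 is unconstrained.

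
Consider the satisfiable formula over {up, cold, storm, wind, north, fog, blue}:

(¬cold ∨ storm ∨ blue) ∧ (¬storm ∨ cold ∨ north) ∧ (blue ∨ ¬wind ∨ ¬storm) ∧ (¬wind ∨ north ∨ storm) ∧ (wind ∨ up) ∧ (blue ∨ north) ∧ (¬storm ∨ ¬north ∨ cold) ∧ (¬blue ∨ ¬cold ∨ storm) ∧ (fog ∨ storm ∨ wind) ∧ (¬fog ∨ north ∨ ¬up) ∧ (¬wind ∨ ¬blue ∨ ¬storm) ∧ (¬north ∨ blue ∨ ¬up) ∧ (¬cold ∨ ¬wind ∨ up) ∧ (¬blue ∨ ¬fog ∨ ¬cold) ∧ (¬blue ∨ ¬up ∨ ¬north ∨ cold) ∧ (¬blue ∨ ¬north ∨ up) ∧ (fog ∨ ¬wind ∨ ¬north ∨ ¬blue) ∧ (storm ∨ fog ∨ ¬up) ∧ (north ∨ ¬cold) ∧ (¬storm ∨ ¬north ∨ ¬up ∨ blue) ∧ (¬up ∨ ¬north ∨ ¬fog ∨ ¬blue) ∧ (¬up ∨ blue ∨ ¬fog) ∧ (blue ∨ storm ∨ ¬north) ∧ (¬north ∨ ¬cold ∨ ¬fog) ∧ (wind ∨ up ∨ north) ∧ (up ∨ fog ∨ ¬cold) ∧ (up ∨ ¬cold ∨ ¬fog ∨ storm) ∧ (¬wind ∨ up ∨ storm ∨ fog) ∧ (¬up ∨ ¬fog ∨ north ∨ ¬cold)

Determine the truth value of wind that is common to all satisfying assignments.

False

Suppose wind = True.
Try blue = True.
The clause (¬storm) is unit, so storm = False.
The clause (north) is unit, so north = True.
The clause (¬cold) is unit, so cold = False.
The clause (¬up) is unit, so up = False.
But (up) is also a unit clause — contradiction.
That branch fails; take blue = False instead.
The clause (¬storm) is unit, so storm = False.
The clause (¬cold) is unit, so cold = False.
The clause (north) is unit, so north = True.
But (¬north) is also a unit clause — contradiction.
Both values of blue lead to a conflict.
So every satisfying assignment has wind = False.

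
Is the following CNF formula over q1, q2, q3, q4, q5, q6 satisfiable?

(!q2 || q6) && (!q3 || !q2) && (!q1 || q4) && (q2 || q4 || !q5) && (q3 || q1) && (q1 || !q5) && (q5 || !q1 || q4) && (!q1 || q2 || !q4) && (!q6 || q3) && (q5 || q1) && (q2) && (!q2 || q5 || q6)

Unsatisfiable

Unit clause (q2) forces q2 = true.
Unit clause (q6) forces q6 = true.
Unit clause (!q3) forces q3 = false.
But (q3) is also a unit clause — contradiction.
No assignment satisfies every clause.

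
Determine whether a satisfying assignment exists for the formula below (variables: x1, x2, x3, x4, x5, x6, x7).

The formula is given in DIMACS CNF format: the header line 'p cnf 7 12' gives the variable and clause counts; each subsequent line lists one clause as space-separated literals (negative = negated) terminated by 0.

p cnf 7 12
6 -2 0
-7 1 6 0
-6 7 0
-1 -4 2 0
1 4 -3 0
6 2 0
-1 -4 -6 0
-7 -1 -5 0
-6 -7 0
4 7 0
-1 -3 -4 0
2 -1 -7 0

No, unsatisfiable

Branch on x6: set x6 = True.
Unit clause (x7) forces x7 = True.
That conflicts with the unit clause (¬x7).
Undo x6 and try x6 = False.
Unit clause (¬x2) forces x2 = False.
That conflicts with the unit clause (x2).
Neither x6 = True nor x6 = False works.
No assignment satisfies every clause.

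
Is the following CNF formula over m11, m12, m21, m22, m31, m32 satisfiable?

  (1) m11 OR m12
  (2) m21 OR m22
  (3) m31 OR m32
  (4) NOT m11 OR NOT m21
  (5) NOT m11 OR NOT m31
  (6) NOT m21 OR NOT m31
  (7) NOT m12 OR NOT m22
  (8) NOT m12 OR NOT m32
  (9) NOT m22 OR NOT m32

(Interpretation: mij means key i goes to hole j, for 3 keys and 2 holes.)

Case m11 = true:
Unit clause (NOT m21) forces m21 = false.
Unit clause (m22) forces m22 = true.
Unit clause (NOT m31) forces m31 = false.
Unit clause (m32) forces m32 = true.
That conflicts with the unit clause (NOT m32).
That branch fails; take m11 = false instead.
Unit clause (m12) forces m12 = true.
Unit clause (NOT m22) forces m22 = false.
Unit clause (m21) forces m21 = true.
Unit clause (NOT m31) forces m31 = false.
Unit clause (m32) forces m32 = true.
That conflicts with the unit clause (NOT m32).
Either choice for m11 ends in contradiction.
No assignment satisfies every clause.

Unsatisfiable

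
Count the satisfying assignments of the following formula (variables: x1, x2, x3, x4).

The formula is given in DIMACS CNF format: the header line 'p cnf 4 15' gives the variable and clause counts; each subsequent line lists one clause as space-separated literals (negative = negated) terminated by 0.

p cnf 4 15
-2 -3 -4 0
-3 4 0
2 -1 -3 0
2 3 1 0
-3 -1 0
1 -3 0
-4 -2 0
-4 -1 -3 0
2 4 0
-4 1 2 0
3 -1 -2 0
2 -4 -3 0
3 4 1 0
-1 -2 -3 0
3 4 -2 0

1

There are 2^4 = 16 truth assignments over (x1, x2, x3, x4).
Check each against the 15 clauses (columns in the order x1, x2, x3, x4):
  F F F F  ✗ fails (x2 ∨ x3 ∨ x1)
  F F F T  ✗ fails (x2 ∨ x3 ∨ x1)
  F F T F  ✗ fails (¬x3 ∨ x4)
  F F T T  ✗ fails (x1 ∨ ¬x3)
  F T F F  ✗ fails (x3 ∨ x4 ∨ x1)
  F T F T  ✗ fails (¬x4 ∨ ¬x2)
  F T T F  ✗ fails (¬x3 ∨ x4)
  F T T T  ✗ fails (¬x2 ∨ ¬x3 ∨ ¬x4)
  T F F F  ✗ fails (x2 ∨ x4)
  T F F T  ✓ satisfies all
  T F T F  ✗ fails (¬x3 ∨ x4)
  T F T T  ✗ fails (x2 ∨ ¬x1 ∨ ¬x3)
  T T F F  ✗ fails (x3 ∨ ¬x1 ∨ ¬x2)
  T T F T  ✗ fails (¬x4 ∨ ¬x2)
  T T T F  ✗ fails (¬x3 ∨ x4)
  T T T T  ✗ fails (¬x2 ∨ ¬x3 ∨ ¬x4)
1 of the 16 rows is a model.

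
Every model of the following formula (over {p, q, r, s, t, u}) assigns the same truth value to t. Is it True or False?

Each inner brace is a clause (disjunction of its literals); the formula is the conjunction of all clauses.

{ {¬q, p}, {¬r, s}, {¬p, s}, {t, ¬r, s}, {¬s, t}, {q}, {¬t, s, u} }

True

Suppose t = False.
(¬s) alone gives s = False.
(¬r) alone gives r = False.
(¬p) alone gives p = False.
(¬q) alone gives q = False.
But (q) is also a unit clause — contradiction.
So every satisfying assignment has t = True.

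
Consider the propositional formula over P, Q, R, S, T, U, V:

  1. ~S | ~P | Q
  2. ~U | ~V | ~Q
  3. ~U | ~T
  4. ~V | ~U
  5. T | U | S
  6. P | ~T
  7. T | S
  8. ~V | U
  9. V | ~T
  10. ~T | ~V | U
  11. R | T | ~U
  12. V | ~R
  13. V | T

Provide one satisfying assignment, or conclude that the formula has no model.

UNSATISFIABLE

Branch on U: set U = 0.
The clause (~V) is unit, so V = 0.
The clause (~T) is unit, so T = 0.
Now (T) is unsatisfied and unit — conflict.
Undo U and try U = 1.
The clause (~T) is unit, so T = 0.
The clause (~V) is unit, so V = 0.
Now (V) is unsatisfied and unit — conflict.
Both values of U lead to a conflict.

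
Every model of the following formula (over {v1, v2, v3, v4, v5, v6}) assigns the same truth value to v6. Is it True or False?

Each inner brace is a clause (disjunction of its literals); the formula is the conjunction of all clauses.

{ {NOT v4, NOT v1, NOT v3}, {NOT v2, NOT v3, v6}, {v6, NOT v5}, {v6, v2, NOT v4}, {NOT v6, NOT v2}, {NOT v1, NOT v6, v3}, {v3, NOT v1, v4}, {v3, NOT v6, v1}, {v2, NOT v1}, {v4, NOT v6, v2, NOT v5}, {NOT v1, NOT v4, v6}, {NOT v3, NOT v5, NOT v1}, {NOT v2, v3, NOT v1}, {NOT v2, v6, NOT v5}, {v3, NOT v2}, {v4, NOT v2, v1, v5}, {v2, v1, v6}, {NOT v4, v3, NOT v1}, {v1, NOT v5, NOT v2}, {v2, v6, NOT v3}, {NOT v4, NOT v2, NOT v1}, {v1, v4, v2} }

True

Suppose v6 = false.
From the singleton clause (NOT v5), v5 = false.
Case v2 = false:
From the singleton clause (NOT v4), v4 = false.
From the singleton clause (NOT v1), v1 = false.
But (v1) is also a unit clause — contradiction.
So v2 must be the other value — set v2 = true.
From the singleton clause (NOT v3), v3 = false.
But (v3) is also a unit clause — contradiction.
Both values of v2 lead to a conflict.
So every satisfying assignment has v6 = True.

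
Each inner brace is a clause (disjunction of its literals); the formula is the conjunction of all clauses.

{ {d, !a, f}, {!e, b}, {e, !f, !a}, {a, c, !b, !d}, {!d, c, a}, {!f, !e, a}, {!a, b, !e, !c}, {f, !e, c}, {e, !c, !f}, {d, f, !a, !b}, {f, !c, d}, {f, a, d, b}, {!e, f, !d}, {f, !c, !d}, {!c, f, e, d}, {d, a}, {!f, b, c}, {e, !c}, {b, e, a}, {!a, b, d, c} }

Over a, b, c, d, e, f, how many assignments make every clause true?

There are 2^6 = 64 truth assignments over (a, b, c, d, e, f).
Split on c. With c = true, the clauses containing c are satisfied and !c drops from the rest; 2 of the 2^5 = 32 assignments to the other variables satisfy what remains.
With c = false, by the same count on the reduced clause set, 4 assignments work.
(One model: a=T, b=F, c=F, d=T, e=F, f=F.)
Total: 2 + 4 = 6.

6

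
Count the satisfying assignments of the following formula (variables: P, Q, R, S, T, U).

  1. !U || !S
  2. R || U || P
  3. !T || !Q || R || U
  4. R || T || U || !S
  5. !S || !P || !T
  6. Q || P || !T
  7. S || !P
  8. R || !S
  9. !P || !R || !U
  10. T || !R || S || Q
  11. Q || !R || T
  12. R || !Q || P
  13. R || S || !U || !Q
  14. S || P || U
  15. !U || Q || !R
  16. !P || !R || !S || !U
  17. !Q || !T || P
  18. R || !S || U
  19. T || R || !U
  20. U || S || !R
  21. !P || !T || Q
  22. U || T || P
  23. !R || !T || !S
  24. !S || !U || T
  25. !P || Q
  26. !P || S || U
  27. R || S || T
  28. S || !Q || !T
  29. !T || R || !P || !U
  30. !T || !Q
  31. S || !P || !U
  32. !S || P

There are 2^6 = 64 truth assignments over (P, Q, R, S, T, U).
Split on R. With R = true, the clauses containing R are satisfied and !R drops from the rest; 2 of the 2^5 = 32 assignments to the other variables satisfy what remains.
With R = false, by the same count on the reduced clause set, 0 assignments work.
Total: 2 + 0 = 2.

2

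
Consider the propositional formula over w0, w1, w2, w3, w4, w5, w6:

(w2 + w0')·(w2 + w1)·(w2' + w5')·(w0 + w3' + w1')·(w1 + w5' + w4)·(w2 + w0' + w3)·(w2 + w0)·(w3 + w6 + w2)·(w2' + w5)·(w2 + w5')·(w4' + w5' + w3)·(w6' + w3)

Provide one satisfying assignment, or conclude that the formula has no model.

Branch on w2: set w2 = 1.
Unit clause (w5') forces w5 = 0.
That conflicts with the unit clause (w5).
Undo w2 and try w2 = 0.
Unit clause (w0') forces w0 = 0.
That conflicts with the unit clause (w0).
Neither w2 = 1 nor w2 = 0 works.

UNSATISFIABLE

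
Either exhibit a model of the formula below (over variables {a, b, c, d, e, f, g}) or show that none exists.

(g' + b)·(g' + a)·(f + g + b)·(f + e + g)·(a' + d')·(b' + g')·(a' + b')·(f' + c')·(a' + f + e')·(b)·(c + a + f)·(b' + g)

UNSATISFIABLE

The clause (b) is unit, so b = 1.
The clause (g') is unit, so g = 0.
Now (g) is unsatisfied and unit — conflict.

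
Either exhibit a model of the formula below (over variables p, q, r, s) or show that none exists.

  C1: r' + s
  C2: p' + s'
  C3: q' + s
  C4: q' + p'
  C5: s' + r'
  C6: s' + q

Suppose r = 0.
Suppose p = 0.
Suppose q = 1.
The clause (s) is unit, so s = 1.
This assignment satisfies each clause.

p ↦ 0, q ↦ 1, r ↦ 0, s ↦ 1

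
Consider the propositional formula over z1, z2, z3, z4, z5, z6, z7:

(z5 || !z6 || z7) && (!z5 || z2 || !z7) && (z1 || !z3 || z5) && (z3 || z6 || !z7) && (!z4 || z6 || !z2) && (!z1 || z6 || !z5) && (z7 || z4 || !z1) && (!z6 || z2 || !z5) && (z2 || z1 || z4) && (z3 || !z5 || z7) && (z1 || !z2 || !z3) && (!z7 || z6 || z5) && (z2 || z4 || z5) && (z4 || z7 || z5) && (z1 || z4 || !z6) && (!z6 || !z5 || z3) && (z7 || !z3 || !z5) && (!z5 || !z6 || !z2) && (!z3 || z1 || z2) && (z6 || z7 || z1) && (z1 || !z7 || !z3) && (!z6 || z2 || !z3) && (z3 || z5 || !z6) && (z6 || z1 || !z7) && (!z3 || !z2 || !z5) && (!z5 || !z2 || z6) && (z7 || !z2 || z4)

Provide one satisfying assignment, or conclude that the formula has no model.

Branch on z5: set z5 = false.
Branch on z6: set z6 = false.
(!z7) alone gives z7 = false.
(z4) alone gives z4 = true.
(!z2) alone gives z2 = false.
(z1) alone gives z1 = true.
All clauses hold; z3 can take either value.

z1: true,  z2: false,  z3: true,  z4: true,  z5: false,  z6: false,  z7: false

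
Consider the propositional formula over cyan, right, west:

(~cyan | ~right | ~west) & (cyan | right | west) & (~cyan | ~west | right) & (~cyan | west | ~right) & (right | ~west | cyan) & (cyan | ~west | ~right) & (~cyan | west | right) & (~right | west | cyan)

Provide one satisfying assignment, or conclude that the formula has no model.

Case cyan = 0:
Case right = 1:
Unit clause (~west) forces west = 0.
But (west) is also a unit clause — contradiction.
So right must be the other value — set right = 0.
Unit clause (west) forces west = 1.
But (~west) is also a unit clause — contradiction.
Either choice for right ends in contradiction.
So cyan must be the other value — set cyan = 1.
Case right = 0:
Unit clause (~west) forces west = 0.
But (west) is also a unit clause — contradiction.
So right must be the other value — set right = 1.
Unit clause (~west) forces west = 0.
But (west) is also a unit clause — contradiction.
Either choice for right ends in contradiction.
Either choice for cyan ends in contradiction.

UNSATISFIABLE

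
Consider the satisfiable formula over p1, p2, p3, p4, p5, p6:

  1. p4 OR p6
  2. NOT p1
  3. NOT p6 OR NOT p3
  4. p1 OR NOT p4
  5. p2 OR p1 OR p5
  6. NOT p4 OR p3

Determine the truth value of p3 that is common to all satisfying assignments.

Suppose p3 = true.
Unit clause (NOT p1) forces p1 = false.
Unit clause (NOT p6) forces p6 = false.
Unit clause (p4) forces p4 = true.
That conflicts with the unit clause (NOT p4).
So every satisfying assignment has p3 = False.

False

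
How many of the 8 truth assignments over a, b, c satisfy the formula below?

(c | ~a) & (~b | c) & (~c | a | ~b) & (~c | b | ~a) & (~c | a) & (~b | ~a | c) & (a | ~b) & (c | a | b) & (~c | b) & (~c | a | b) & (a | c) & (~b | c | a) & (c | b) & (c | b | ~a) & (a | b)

There are 2^3 = 8 truth assignments over (a, b, c).
Check each against the 15 clauses (columns in the order a, b, c):
  F F F  ✗ fails (c | a | b)
  F F T  ✗ fails (~c | a)
  F T F  ✗ fails (~b | c)
  F T T  ✗ fails (~c | a | ~b)
  T F F  ✗ fails (c | ~a)
  T F T  ✗ fails (~c | b | ~a)
  T T F  ✗ fails (c | ~a)
  T T T  ✓ satisfies all
1 of the 8 rows is a model.

1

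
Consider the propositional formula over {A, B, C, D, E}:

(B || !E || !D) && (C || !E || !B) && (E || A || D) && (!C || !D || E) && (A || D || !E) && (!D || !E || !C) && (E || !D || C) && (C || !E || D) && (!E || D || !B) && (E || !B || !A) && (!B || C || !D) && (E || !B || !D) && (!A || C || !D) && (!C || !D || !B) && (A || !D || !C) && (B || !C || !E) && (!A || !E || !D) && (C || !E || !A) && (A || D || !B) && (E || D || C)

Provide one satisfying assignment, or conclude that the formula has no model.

A: true; B: false; C: true; D: false; E: false

Branch on B: set B = false.
Branch on E: set E = false.
Branch on A: set A = true.
Branch on C: set C = true.
The clause (!D) is unit, so D = false.
This assignment satisfies each clause.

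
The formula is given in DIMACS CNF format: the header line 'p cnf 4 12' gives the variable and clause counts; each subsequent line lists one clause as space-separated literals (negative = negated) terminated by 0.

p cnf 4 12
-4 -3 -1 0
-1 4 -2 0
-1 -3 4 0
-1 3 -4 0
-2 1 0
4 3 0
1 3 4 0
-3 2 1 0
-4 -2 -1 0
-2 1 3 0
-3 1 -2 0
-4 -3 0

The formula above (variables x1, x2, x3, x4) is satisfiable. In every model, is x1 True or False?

Suppose x1 = True.
Case x4 = False:
The clause (¬x2) is unit, so x2 = False.
The clause (¬x3) is unit, so x3 = False.
That conflicts with the unit clause (x3).
Backtrack on x4: now try x4 = True.
The clause (¬x3) is unit, so x3 = False.
That conflicts with the unit clause (x3).
Neither x4 = True nor x4 = False works.
So every satisfying assignment has x1 = False.

False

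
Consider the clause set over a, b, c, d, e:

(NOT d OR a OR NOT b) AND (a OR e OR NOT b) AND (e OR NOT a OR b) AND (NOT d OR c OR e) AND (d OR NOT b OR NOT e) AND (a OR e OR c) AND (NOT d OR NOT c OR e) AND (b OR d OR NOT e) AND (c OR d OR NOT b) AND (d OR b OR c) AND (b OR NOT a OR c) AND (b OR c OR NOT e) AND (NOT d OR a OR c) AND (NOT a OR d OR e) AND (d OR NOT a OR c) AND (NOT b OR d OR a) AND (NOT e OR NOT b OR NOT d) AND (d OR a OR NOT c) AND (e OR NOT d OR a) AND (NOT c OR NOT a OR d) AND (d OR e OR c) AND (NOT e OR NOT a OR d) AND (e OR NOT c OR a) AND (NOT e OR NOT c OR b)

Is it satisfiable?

Case d = false:
Case b = false:
The clause (NOT e) is unit, so e = false.
The clause (NOT a) is unit, so a = false.
The clause (c) is unit, so c = true.
Now (NOT c) is unsatisfied and unit — conflict.
That branch fails; take b = true instead.
The clause (NOT e) is unit, so e = false.
The clause (a) is unit, so a = true.
Now (NOT a) is unsatisfied and unit — conflict.
Both values of b lead to a conflict.
That branch fails; take d = true instead.
Case a = true:
Case e = true:
The clause (NOT b) is unit, so b = false.
The clause (c) is unit, so c = true.
Now (NOT c) is unsatisfied and unit — conflict.
That branch fails; take e = false instead.
The clause (b) is unit, so b = true.
The clause (c) is unit, so c = true.
Now (NOT c) is unsatisfied and unit — conflict.
Both values of e lead to a conflict.
That branch fails; take a = false instead.
The clause (NOT b) is unit, so b = false.
The clause (c) is unit, so c = true.
The clause (e) is unit, so e = true.
Now (NOT e) is unsatisfied and unit — conflict.
Both values of a lead to a conflict.
Both values of d lead to a conflict.
No assignment satisfies every clause.

No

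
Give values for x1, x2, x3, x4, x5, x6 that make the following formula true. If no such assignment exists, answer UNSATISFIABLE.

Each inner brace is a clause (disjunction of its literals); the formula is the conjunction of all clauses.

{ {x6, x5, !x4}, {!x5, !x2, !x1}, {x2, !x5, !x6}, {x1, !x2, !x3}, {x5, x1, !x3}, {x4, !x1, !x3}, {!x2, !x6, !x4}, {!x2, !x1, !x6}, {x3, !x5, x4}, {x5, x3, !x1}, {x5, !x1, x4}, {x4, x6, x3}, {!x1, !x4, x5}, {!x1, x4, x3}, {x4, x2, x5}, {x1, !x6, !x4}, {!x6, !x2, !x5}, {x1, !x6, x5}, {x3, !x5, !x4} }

Try x6 = false.
Try x5 = true.
Try x2 = false.
Try x3 = true.
Try x4 = true.
All clauses hold; x1 can take either value.

x1 ↦ false; x2 ↦ false; x3 ↦ true; x4 ↦ true; x5 ↦ true; x6 ↦ false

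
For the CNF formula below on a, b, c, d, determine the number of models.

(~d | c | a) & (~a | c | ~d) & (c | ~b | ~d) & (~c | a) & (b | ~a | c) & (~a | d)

4

There are 2^4 = 16 truth assignments over (a, b, c, d).
Check each against the 6 clauses (columns in the order a, b, c, d):
  F F F F  ✓ satisfies all
  F F F T  ✗ fails (~d | c | a)
  F F T F  ✗ fails (~c | a)
  F F T T  ✗ fails (~c | a)
  F T F F  ✓ satisfies all
  F T F T  ✗ fails (~d | c | a)
  F T T F  ✗ fails (~c | a)
  F T T T  ✗ fails (~c | a)
  T F F F  ✗ fails (b | ~a | c)
  T F F T  ✗ fails (~a | c | ~d)
  T F T F  ✗ fails (~a | d)
  T F T T  ✓ satisfies all
  T T F F  ✗ fails (~a | d)
  T T F T  ✗ fails (~a | c | ~d)
  T T T F  ✗ fails (~a | d)
  T T T T  ✓ satisfies all
4 of the 16 rows are models.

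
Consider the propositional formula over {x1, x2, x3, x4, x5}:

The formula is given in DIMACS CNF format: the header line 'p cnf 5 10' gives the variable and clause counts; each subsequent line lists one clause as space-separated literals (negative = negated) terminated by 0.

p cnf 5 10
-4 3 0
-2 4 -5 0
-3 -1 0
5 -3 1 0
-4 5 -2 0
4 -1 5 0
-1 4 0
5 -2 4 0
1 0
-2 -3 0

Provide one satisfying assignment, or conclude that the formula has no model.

The clause (x1) is unit, so x1 = True.
The clause (¬x3) is unit, so x3 = False.
The clause (¬x4) is unit, so x4 = False.
That conflicts with the unit clause (x4).

UNSATISFIABLE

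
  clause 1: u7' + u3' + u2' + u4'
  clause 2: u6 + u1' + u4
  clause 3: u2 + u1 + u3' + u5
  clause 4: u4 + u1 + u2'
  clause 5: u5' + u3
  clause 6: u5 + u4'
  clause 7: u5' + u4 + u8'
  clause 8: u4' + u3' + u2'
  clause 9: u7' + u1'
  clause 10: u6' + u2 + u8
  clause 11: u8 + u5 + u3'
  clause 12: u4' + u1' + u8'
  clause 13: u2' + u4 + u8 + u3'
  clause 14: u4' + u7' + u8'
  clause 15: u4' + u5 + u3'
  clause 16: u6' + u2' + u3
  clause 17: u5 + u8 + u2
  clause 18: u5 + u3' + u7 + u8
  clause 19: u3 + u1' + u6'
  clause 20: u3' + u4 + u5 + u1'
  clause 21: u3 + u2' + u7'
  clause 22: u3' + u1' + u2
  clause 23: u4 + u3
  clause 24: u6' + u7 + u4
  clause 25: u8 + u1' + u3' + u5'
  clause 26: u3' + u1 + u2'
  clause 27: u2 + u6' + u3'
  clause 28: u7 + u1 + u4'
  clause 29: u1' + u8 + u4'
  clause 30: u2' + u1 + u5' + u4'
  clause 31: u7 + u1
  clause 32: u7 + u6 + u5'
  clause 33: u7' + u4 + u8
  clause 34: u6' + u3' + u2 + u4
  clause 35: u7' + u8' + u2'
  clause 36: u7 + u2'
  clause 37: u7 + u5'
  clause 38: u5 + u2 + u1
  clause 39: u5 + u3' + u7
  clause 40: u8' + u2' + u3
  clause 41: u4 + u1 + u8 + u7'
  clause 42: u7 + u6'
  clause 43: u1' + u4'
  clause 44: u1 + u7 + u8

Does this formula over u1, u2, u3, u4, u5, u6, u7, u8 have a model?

Try u5 = 1.
The clause (u3) is unit, so u3 = 1.
The clause (u7) is unit, so u7 = 1.
The clause (u1') is unit, so u1 = 0.
The clause (u2') is unit, so u2 = 0.
The clause (u6') is unit, so u6 = 0.
Try u4 = 1.
The clause (u8') is unit, so u8 = 0.
All clauses are satisfied.
A satisfying assignment: u1: 0, u2: 0, u3: 1, u4: 1, u5: 1, u6: 0, u7: 1, u8: 0.

Yes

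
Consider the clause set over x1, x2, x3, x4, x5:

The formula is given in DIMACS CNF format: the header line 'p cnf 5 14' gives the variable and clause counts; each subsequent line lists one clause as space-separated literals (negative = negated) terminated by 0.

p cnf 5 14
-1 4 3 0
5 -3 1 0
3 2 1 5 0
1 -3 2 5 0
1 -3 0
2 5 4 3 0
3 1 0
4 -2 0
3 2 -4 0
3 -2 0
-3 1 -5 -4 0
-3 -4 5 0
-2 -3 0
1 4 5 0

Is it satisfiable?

Yes

Branch on x1: set x1 = True.
Branch on x4: set x4 = True.
Branch on x3: set x3 = True.
Unit clause (x5) forces x5 = True.
Unit clause (¬x2) forces x2 = False.
This assignment satisfies each clause.
A satisfying assignment: x1 ↦ True, x2 ↦ False, x3 ↦ True, x4 ↦ True, x5 ↦ True.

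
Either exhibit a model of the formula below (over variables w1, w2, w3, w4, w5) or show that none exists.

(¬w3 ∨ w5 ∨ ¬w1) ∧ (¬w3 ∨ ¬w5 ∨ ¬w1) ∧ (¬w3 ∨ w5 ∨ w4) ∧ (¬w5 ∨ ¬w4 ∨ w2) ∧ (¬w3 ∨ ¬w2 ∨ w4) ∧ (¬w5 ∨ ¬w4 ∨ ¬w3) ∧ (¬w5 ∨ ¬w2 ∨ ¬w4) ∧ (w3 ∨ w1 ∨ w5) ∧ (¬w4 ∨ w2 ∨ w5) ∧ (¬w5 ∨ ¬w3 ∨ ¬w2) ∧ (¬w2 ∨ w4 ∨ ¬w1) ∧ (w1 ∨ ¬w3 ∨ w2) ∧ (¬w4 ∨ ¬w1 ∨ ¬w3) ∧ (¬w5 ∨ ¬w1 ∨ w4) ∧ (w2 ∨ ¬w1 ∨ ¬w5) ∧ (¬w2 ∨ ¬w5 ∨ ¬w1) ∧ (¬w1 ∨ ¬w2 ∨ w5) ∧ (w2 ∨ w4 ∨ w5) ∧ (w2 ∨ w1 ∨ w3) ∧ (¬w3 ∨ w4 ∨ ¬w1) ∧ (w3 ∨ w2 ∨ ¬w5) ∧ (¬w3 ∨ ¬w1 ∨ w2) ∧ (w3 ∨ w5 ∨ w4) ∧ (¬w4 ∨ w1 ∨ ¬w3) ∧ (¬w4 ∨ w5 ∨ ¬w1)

Try w3 = False.
Try w1 = False.
(w5) alone gives w5 = True.
(w2) alone gives w2 = True.
(¬w4) alone gives w4 = False.
This assignment satisfies each clause.

w1 ↦ False,  w2 ↦ True,  w3 ↦ False,  w4 ↦ False,  w5 ↦ True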